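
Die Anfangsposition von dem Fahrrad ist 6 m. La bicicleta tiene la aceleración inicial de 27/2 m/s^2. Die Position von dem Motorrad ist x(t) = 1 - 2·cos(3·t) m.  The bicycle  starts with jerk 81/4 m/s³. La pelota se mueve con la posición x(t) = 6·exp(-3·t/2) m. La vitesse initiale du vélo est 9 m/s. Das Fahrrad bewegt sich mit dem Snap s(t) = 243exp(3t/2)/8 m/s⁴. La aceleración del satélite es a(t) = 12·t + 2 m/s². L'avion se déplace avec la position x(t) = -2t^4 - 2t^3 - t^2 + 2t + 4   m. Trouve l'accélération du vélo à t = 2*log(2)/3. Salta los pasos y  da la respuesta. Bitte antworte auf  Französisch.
L'accélération à t = 2*log(2)/3 est a = 27.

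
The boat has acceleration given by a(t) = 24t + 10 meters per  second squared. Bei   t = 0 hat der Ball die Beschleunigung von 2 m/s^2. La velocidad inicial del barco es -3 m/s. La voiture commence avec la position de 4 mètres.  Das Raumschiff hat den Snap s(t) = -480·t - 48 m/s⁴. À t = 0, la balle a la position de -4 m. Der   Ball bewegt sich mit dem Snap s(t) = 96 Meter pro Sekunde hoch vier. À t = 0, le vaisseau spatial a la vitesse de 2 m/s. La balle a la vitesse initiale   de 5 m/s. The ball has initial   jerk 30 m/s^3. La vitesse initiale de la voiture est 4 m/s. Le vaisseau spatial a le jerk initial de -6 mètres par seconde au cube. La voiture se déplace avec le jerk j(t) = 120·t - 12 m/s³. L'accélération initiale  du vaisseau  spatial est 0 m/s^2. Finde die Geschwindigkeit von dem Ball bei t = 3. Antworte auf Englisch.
Starting from snap s(t) = 96, we take 3 integrals. Taking ∫s(t)dt and applying j(0) = 30, we find j(t) = 96·t + 30. Finding the antiderivative of j(t) and using a(0) = 2: a(t) = 48·t^2 + 30·t + 2. Finding the antiderivative of a(t) and using v(0) = 5: v(t) = 16·t^3 + 15·t^2 + 2·t + 5. Using v(t) = 16·t^3 + 15·t^2 + 2·t + 5 and substituting t = 3, we find v = 578.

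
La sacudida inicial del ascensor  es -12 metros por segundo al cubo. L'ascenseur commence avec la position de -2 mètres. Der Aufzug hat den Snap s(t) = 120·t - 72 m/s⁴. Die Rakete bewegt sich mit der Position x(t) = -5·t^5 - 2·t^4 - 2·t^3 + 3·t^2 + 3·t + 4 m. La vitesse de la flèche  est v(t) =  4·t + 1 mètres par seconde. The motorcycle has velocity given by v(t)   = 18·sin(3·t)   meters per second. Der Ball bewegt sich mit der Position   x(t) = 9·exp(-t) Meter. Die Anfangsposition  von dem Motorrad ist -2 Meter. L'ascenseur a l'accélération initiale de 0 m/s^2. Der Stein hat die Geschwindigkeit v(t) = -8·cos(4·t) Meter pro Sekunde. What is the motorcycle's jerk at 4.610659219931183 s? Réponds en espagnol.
Debemos derivar nuestra ecuación de la velocidad v(t) = 18·sin(3·t) 2 veces. Tomando d/dt de v(t), encontramos a(t) = 54·cos(3·t). Derivando la aceleración, obtenemos la sacudida: j(t) = -162·sin(3·t). Usando j(t) = -162·sin(3·t) y sustituyendo t = 4.610659219931183, encontramos j = -154.513995484019.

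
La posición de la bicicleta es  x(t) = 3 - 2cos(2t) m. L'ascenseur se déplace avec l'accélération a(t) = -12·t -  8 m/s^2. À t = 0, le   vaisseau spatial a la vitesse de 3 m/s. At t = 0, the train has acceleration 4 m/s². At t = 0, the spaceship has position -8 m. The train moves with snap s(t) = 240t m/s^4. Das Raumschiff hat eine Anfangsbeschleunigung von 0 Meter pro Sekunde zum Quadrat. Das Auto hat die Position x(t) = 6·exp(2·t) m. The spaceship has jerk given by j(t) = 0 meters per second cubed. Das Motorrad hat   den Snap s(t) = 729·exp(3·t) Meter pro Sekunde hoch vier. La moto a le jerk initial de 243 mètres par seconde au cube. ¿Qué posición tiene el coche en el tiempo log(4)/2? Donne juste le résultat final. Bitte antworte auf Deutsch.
Die Position bei t = log(4)/2 ist x = 24.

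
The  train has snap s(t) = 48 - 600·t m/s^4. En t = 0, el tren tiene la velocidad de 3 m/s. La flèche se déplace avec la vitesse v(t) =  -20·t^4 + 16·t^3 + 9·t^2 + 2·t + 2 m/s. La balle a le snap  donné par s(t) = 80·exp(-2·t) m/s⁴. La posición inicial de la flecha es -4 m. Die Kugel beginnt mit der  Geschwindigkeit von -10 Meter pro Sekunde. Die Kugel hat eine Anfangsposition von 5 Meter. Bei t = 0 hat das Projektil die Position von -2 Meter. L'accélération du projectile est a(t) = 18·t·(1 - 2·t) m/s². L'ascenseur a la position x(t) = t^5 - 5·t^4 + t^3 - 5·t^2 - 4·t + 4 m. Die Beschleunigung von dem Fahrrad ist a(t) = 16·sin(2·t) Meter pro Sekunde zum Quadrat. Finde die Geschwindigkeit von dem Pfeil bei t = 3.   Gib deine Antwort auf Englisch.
We have velocity v(t) = -20·t^4 + 16·t^3 + 9·t^2 + 2·t + 2. Substituting t = 3: v(3) = -1099.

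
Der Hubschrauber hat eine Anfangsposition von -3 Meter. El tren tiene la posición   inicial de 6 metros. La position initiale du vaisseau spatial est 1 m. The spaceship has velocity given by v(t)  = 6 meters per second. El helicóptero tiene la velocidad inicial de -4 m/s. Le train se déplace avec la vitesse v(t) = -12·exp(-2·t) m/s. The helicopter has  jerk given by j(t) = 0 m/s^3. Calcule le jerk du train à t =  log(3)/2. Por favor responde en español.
Partiendo de la velocidad v(t) = -12·exp(-2·t), tomamos 2 derivadas. Derivando la velocidad, obtenemos la aceleración: a(t) = 24·exp(-2·t). Derivando la aceleración, obtenemos la sacudida: j(t) = -48·exp(-2·t). Tenemos la sacudida j(t) = -48·exp(-2·t). Sustituyendo t = log(3)/2: j(log(3)/2) = -16.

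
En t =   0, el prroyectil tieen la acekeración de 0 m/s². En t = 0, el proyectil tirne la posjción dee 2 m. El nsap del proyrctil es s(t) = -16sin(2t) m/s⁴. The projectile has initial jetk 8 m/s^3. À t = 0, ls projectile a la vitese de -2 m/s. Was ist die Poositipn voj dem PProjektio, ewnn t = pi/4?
Um dies zu lösen, müssen wir 4 Integrale unserer Gleichung für den Snap s(t) = -16·sin(2·t) finden. Die Stammfunktion von dem Snap ist der Ruck. Mit j(0) = 8 erhalten wir j(t) = 8·cos(2·t). Das Integral von dem Ruck ist die Beschleunigung. Mit a(0) = 0 erhalten wir a(t) = 4·sin(2·t). Das Integral von der Beschleunigung ist die Geschwindigkeit. Mit v(0) = -2 erhalten wir v(t) = -2·cos(2·t). Das Integral von der Geschwindigkeit ist die Position. Mit x(0) = 2 erhalten wir x(t) = 2 - sin(2·t). Mit x(t) = 2 - sin(2·t) und Einsetzen von t = pi/4, finden wir x = 1.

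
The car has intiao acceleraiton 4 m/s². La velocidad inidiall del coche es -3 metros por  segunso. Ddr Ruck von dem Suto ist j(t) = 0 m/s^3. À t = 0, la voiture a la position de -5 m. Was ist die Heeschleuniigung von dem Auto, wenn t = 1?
Ausgehend von dem Ruck j(t) = 0, nehmen wir 1 Integral. Das Integral von dem Ruck ist die Beschleunigung. Mit a(0) = 4 erhalten wir a(t) = 4. Wir haben die Beschleunigung a(t) = 4. Durch Einsetzen von t = 1: a(1) = 4.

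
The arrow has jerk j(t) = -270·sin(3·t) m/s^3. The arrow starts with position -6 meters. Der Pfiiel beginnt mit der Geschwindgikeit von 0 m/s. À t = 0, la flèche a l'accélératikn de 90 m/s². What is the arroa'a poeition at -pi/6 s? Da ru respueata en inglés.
Starting from jerk j(t) = -270·sin(3·t), we take 3 antiderivatives. The integral of jerk, with a(0) = 90, gives acceleration: a(t) = 90·cos(3·t). Finding the antiderivative of a(t) and using v(0) = 0: v(t) = 30·sin(3·t). The integral of velocity, with x(0) = -6, gives position: x(t) = 4 - 10·cos(3·t). From the given position equation x(t) = 4 - 10·cos(3·t), we substitute t = -pi/6 to get x = 4.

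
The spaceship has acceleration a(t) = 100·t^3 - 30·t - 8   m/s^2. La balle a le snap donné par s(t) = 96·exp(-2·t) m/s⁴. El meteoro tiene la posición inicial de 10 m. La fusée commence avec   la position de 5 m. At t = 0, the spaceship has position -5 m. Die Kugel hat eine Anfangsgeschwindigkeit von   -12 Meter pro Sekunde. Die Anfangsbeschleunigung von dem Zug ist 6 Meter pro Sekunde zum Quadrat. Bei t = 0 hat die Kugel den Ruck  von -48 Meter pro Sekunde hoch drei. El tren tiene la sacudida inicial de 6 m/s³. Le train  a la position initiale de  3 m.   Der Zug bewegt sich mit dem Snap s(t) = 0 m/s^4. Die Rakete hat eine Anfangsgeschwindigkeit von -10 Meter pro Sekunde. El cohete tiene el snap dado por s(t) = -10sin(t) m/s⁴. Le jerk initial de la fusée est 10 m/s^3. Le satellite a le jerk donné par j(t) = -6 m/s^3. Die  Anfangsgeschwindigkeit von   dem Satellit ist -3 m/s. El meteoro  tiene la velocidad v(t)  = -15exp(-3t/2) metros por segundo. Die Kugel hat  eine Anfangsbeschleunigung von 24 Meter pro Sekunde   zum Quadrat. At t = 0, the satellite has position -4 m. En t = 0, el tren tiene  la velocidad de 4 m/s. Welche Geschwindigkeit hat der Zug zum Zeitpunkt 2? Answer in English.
Starting from snap s(t) = 0, we take 3 antiderivatives. Finding the antiderivative of s(t) and using j(0) = 6: j(t) = 6. The antiderivative of jerk is acceleration. Using a(0) = 6, we get a(t) = 6·t + 6. Taking ∫a(t)dt and applying v(0) = 4, we find v(t) = 3·t^2 + 6·t + 4. From the given velocity equation v(t) = 3·t^2 + 6·t + 4, we substitute t = 2 to get v = 28.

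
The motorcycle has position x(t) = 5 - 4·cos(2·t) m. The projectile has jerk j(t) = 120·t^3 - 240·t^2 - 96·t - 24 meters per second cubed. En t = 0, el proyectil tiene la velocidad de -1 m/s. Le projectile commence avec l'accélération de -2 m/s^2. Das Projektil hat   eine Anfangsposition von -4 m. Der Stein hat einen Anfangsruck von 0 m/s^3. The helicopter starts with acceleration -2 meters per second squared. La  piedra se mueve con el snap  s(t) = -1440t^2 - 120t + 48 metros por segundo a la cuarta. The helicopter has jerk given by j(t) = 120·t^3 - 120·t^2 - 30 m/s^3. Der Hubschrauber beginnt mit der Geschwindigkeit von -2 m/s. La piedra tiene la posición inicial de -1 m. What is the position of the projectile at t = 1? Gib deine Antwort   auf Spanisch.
Partiendo de la sacudida j(t) = 120·t^3 - 240·t^2 - 96·t - 24, tomamos 3 integrales. Integrando la sacudida y usando la condición inicial a(0) = -2, obtenemos a(t) = 30·t^4 - 80·t^3 - 48·t^2 - 24·t - 2. Tomando ∫a(t)dt y aplicando v(0) = -1, encontramos v(t) = 6·t^5 - 20·t^4 - 16·t^3 - 12·t^2 - 2·t - 1. Integrando la velocidad y usando la condición inicial x(0) = -4, obtenemos x(t) = t^6 - 4·t^5 - 4·t^4 - 4·t^3 - t^2 - t - 4. Usando x(t) = t^6 - 4·t^5 - 4·t^4 - 4·t^3 - t^2 - t - 4 y sustituyendo t = 1, encontramos x = -17.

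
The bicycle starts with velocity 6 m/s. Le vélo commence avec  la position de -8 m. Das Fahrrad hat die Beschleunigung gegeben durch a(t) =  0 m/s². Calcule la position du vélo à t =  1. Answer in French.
Nous devons trouver la primitive de notre équation de l'accélération a(t) = 0 2 fois. En prenant ∫a(t)dt et en appliquant v(0) = 6, nous trouvons v(t) = 6. La primitive de la vitesse, avec x(0) = -8, donne la position: x(t) = 6·t - 8. De l'équation de la position x(t) = 6·t - 8, nous substituons t = 1 pour obtenir x = -2.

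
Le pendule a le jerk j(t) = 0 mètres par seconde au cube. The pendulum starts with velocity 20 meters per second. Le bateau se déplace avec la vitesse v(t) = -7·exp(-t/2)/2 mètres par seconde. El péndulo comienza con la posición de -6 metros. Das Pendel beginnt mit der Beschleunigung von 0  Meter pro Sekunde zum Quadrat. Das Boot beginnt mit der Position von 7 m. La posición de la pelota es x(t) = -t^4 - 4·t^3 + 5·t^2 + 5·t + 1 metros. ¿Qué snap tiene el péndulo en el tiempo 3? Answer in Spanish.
Para resolver esto, necesitamos tomar 1 derivada de nuestra ecuación de la sacudida j(t) = 0. La derivada de la sacudida da el snap: s(t) = 0. Tenemos el snap s(t) = 0. Sustituyendo t = 3: s(3) = 0.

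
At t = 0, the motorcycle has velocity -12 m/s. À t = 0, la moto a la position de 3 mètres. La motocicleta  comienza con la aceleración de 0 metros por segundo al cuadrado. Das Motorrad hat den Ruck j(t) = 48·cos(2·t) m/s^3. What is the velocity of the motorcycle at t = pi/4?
To find the answer, we compute 2 antiderivatives of j(t) = 48·cos(2·t). Finding the antiderivative of j(t) and using a(0) = 0: a(t) = 24·sin(2·t). Integrating acceleration and using the initial condition v(0) = -12, we get v(t) = -12·cos(2·t). From the given velocity equation v(t) = -12·cos(2·t), we substitute t = pi/4 to get v = 0.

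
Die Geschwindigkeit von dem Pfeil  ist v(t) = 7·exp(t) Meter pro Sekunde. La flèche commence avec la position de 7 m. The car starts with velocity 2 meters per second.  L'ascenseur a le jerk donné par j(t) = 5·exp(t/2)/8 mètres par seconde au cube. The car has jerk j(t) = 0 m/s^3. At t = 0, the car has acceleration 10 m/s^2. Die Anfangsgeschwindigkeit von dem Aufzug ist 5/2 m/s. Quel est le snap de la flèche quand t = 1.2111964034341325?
Nous devons dériver notre équation de la vitesse v(t) = 7·exp(t) 3 fois. En dérivant la vitesse, nous obtenons l'accélération: a(t) = 7·exp(t). La dérivée de l'accélération donne le jerk: j(t) = 7·exp(t). En prenant d/dt de j(t), nous trouvons s(t) = 7·exp(t). Nous avons le snap s(t) = 7·exp(t). En substituant t = 1.2111964034341325: s(1.2111964034341325) = 23.5024942188294.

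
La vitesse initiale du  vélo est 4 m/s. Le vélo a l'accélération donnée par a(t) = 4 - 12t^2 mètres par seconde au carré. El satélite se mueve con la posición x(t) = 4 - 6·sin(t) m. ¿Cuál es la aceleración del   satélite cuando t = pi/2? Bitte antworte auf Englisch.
Starting from position x(t) = 4 - 6·sin(t), we take 2 derivatives. Taking d/dt of x(t), we find v(t) = -6·cos(t). The derivative of velocity gives acceleration: a(t) = 6·sin(t). We have acceleration a(t) = 6·sin(t). Substituting t = pi/2: a(pi/2) = 6.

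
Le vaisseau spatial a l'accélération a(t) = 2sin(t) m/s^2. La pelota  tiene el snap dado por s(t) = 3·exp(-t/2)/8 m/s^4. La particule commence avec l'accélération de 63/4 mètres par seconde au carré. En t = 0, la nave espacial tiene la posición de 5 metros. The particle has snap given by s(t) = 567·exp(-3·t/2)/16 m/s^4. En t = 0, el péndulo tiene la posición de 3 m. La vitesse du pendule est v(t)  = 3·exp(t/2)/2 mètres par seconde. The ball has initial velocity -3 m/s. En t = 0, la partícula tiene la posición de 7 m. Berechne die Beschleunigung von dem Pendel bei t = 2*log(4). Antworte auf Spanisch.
Para resolver esto, necesitamos tomar 1 derivada de nuestra ecuación de la velocidad v(t) = 3·exp(t/2)/2. Derivando la velocidad, obtenemos la aceleración: a(t) = 3·exp(t/2)/4. Tenemos la aceleración a(t) = 3·exp(t/2)/4. Sustituyendo t = 2*log(4): a(2*log(4)) = 3.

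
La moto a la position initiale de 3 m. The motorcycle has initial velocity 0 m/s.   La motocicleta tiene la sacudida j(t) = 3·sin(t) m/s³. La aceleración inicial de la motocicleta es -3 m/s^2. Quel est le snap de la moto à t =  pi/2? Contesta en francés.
Pour résoudre ceci, nous devons prendre 1 dérivée de notre équation du jerk j(t) = 3·sin(t). La dérivée du jerk donne le snap: s(t) = 3·cos(t). De l'équation du snap s(t) = 3·cos(t), nous substituons t = pi/2 pour obtenir s = 0.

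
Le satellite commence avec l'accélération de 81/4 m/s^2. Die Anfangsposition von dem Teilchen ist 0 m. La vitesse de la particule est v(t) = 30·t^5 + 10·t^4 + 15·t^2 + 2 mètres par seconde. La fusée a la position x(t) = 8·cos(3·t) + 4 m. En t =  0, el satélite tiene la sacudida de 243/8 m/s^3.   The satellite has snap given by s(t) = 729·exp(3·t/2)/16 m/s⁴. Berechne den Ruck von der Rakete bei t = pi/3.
Wir müssen unsere Gleichung für die Position x(t) = 8·cos(3·t) + 4 3-mal ableiten. Durch Ableiten von der Position erhalten wir die Geschwindigkeit: v(t) = -24·sin(3·t). Die Ableitung von der Geschwindigkeit ergibt die Beschleunigung: a(t) = -72·cos(3·t). Mit d/dt von a(t) finden wir j(t) = 216·sin(3·t). Mit j(t) = 216·sin(3·t) und Einsetzen von t = pi/3, finden wir j = 0.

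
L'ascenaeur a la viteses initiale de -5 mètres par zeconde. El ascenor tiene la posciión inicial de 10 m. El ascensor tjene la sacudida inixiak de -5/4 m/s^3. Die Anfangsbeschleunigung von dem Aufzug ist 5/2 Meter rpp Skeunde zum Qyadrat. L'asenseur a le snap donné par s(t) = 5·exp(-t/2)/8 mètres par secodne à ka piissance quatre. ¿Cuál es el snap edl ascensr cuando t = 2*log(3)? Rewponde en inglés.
Using s(t) = 5·exp(-t/2)/8 and substituting t = 2*log(3), we find s = 5/24.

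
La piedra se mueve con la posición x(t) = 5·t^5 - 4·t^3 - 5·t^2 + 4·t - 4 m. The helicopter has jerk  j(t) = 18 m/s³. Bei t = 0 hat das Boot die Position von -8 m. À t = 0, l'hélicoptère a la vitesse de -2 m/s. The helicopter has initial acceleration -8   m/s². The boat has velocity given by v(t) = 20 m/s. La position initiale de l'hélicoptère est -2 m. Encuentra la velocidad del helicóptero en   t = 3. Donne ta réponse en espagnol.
Partiendo de la sacudida j(t) = 18, tomamos 2 antiderivadas. La integral de la sacudida, con a(0) = -8, da la aceleración: a(t) = 18·t - 8. Tomando ∫a(t)dt y aplicando v(0) = -2, encontramos v(t) = 9·t^2 - 8·t - 2. Tenemos la velocidad v(t) = 9·t^2 - 8·t - 2. Sustituyendo t = 3: v(3) = 55.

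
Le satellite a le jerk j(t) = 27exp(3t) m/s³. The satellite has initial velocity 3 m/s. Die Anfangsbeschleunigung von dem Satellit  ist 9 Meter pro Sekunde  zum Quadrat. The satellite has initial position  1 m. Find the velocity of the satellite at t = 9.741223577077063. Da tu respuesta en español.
Partiendo de la sacudida j(t) = 27·exp(3·t), tomamos 2 integrales. Tomando ∫j(t)dt y aplicando a(0) = 9, encontramos a(t) = 9·exp(3·t). Tomando ∫a(t)dt y aplicando v(0) = 3, encontramos v(t) = 3·exp(3·t). Usando v(t) = 3·exp(3·t) y sustituyendo t = 9.741223577077063, encontramos v = 14750277615090.1.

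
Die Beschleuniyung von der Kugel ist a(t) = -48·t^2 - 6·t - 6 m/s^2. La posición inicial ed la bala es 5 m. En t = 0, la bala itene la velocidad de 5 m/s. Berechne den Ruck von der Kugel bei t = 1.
Ausgehend von der Beschleunigung a(t) = -48·t^2 - 6·t - 6, nehmen wir 1 Ableitung. Die Ableitung von der Beschleunigung ergibt den Ruck: j(t) = -96·t - 6. Wir haben den Ruck j(t) = -96·t - 6. Durch Einsetzen von t = 1: j(1) = -102.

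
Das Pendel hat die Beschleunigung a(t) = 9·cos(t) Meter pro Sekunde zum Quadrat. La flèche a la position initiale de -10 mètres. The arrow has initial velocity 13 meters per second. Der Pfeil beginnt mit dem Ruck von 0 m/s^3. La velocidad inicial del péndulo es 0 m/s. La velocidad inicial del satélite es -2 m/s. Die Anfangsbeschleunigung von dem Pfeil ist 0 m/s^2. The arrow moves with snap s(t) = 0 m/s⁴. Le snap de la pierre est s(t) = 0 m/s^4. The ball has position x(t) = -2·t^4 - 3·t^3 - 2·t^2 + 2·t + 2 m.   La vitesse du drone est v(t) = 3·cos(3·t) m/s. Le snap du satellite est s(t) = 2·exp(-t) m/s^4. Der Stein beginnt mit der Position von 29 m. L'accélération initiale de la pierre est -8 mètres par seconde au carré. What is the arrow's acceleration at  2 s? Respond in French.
Pour résoudre ceci, nous devons prendre 2 primitives de notre équation du snap s(t) = 0. En prenant ∫s(t)dt et en appliquant j(0) = 0, nous trouvons j(t) = 0. La primitive du jerk est l'accélération. En utilisant a(0) = 0, nous obtenons a(t) = 0. Nous avons l'accélération a(t) = 0. En substituant t = 2: a(2) = 0.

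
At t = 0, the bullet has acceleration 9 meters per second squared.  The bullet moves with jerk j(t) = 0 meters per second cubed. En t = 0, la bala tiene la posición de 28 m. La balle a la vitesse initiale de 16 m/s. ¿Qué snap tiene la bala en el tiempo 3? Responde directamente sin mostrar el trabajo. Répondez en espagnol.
La respuesta es 0.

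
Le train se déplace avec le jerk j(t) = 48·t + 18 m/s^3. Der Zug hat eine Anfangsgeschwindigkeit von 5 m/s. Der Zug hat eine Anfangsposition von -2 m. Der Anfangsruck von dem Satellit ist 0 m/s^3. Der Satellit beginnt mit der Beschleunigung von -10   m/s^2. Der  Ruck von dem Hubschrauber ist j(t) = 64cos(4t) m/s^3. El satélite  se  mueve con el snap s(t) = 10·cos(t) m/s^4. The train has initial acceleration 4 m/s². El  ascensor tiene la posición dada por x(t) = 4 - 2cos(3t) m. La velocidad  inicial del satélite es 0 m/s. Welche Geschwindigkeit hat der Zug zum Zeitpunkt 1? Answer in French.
En partant du jerk j(t) = 48·t + 18, nous prenons 2 intégrales. En prenant ∫j(t)dt et en appliquant a(0) = 4, nous trouvons a(t) = 24·t^2 + 18·t + 4. En intégrant l'accélération et en utilisant la condition initiale v(0) = 5, nous obtenons v(t) = 8·t^3 + 9·t^2 + 4·t + 5. En utilisant v(t) = 8·t^3 + 9·t^2 + 4·t + 5 et en substituant t = 1, nous trouvons v = 26.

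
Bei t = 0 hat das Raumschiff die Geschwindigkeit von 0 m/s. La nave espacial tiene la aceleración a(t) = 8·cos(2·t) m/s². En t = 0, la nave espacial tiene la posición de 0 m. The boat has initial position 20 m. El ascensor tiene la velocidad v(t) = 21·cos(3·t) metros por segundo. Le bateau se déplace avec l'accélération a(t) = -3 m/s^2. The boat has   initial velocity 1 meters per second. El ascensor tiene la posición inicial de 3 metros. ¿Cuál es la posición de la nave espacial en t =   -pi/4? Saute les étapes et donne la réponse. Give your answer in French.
La réponse est 2.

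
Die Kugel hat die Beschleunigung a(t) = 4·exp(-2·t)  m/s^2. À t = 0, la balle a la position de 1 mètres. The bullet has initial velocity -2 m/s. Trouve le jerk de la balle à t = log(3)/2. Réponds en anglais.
Starting from acceleration a(t) = 4·exp(-2·t), we take 1 derivative. Differentiating acceleration, we get jerk: j(t) = -8·exp(-2·t). Using j(t) = -8·exp(-2·t) and substituting t = log(3)/2, we find j = -8/3.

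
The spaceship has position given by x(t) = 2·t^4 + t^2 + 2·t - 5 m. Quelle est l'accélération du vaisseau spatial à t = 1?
Pour résoudre ceci, nous devons prendre 2 dérivées de notre équation de la position x(t) = 2·t^4 + t^2 + 2·t - 5. En dérivant la position, nous obtenons la vitesse: v(t) = 8·t^3 + 2·t + 2. En dérivant la vitesse, nous obtenons l'accélération: a(t) = 24·t^2 + 2. Nous avons l'accélération a(t) = 24·t^2 + 2. En substituant t = 1: a(1) = 26.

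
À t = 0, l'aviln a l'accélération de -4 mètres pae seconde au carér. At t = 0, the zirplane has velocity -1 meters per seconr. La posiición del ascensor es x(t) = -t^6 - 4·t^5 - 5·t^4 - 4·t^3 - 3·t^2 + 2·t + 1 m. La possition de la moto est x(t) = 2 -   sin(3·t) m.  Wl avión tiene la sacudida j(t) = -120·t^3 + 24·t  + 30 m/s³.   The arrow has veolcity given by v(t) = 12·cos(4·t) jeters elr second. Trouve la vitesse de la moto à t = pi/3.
En partant de la position x(t) = 2 - sin(3·t), nous prenons 1 dérivée. La dérivée de la position donne la vitesse: v(t) = -3·cos(3·t). De l'équation de la vitesse v(t) = -3·cos(3·t), nous substituons t = pi/3 pour obtenir v = 3.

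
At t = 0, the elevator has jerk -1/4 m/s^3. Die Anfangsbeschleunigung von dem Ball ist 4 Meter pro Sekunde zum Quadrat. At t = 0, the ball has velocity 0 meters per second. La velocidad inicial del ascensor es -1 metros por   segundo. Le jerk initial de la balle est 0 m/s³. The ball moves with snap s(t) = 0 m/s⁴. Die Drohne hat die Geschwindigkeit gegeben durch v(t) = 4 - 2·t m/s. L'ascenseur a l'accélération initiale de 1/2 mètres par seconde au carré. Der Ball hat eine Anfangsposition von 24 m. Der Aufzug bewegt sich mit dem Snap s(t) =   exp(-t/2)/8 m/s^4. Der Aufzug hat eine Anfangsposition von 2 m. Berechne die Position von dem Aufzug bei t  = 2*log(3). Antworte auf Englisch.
To find the answer, we compute 4 integrals of s(t) = exp(-t/2)/8. The antiderivative of snap is jerk. Using j(0) = -1/4, we get j(t) = -exp(-t/2)/4. The antiderivative of jerk, with a(0) = 1/2, gives acceleration: a(t) = exp(-t/2)/2. Finding the antiderivative of a(t) and using v(0) = -1: v(t) = -exp(-t/2). Finding the antiderivative of v(t) and using x(0) = 2: x(t) = 2·exp(-t/2). Using x(t) = 2·exp(-t/2) and substituting t = 2*log(3), we find x = 2/3.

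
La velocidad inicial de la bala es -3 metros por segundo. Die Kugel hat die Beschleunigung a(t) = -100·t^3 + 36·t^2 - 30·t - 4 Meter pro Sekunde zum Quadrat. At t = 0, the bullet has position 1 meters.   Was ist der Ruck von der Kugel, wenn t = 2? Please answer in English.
We must differentiate our acceleration equation a(t) = -100·t^3 + 36·t^2 - 30·t - 4 1 time. Taking d/dt of a(t), we find j(t) = -300·t^2 + 72·t - 30. Using j(t) = -300·t^2 + 72·t - 30 and substituting t = 2, we find j = -1086.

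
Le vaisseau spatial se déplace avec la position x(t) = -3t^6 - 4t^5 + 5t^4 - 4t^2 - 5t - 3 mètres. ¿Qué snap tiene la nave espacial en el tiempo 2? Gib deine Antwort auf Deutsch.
Ausgehend von der Position x(t) = -3·t^6 - 4·t^5 + 5·t^4 - 4·t^2 - 5·t - 3, nehmen wir 4 Ableitungen. Die Ableitung von der Position ergibt die Geschwindigkeit: v(t) = -18·t^5 - 20·t^4 + 20·t^3 - 8·t - 5. Durch Ableiten von der Geschwindigkeit erhalten wir die Beschleunigung: a(t) = -90·t^4 - 80·t^3 + 60·t^2 - 8. Mit d/dt von a(t) finden wir j(t) = -360·t^3 - 240·t^2 + 120·t. Durch Ableiten von dem Ruck erhalten wir den Snap: s(t) = -1080·t^2 - 480·t + 120. Aus der Gleichung für den Snap s(t) = -1080·t^2 - 480·t + 120, setzen wir t = 2 ein und erhalten s = -5160.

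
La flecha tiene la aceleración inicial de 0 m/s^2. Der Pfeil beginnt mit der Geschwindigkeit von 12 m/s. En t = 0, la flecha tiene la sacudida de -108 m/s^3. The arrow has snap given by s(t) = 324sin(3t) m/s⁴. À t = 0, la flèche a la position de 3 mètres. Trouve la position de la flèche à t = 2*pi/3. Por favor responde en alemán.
Wir müssen die Stammfunktion unserer Gleichung für den Snap s(t) = 324·sin(3·t) 4-mal finden. Mit ∫s(t)dt und Anwendung von j(0) = -108, finden wir j(t) = -108·cos(3·t). Die Stammfunktion von dem Ruck ist die Beschleunigung. Mit a(0) = 0 erhalten wir a(t) = -36·sin(3·t). Die Stammfunktion von der Beschleunigung ist die Geschwindigkeit. Mit v(0) = 12 erhalten wir v(t) = 12·cos(3·t). Die Stammfunktion von der Geschwindigkeit, mit x(0) = 3, ergibt die Position: x(t) = 4·sin(3·t) + 3. Mit x(t) = 4·sin(3·t) + 3 und Einsetzen von t = 2*pi/3, finden wir x = 3.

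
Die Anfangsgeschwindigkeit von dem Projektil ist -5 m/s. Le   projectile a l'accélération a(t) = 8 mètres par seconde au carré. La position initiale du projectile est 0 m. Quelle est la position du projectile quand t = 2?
Nous devons trouver l'intégrale de notre équation de l'accélération a(t) = 8 2 fois. La primitive de l'accélération est la vitesse. En utilisant v(0) = -5, nous obtenons v(t) = 8·t - 5. La primitive de la vitesse, avec x(0) = 0, donne la position: x(t) = 4·t^2 - 5·t. En utilisant x(t) = 4·t^2 - 5·t et en substituant t = 2, nous trouvons x = 6.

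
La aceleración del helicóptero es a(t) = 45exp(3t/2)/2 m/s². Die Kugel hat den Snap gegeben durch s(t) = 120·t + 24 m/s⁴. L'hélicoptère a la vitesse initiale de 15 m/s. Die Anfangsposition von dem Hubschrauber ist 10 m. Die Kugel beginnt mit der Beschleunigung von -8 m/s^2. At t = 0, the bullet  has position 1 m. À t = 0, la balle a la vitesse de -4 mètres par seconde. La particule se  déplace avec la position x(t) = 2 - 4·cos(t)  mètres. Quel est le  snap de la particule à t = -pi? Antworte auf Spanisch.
Debemos derivar nuestra ecuación de la posición x(t) = 2 - 4·cos(t) 4 veces. Tomando d/dt de x(t), encontramos v(t) = 4·sin(t). La derivada de la velocidad da la aceleración: a(t) = 4·cos(t). Tomando d/dt de a(t), encontramos j(t) = -4·sin(t). Tomando d/dt de j(t), encontramos s(t) = -4·cos(t). Tenemos el snap s(t) = -4·cos(t). Sustituyendo t = -pi: s(-pi) = 4.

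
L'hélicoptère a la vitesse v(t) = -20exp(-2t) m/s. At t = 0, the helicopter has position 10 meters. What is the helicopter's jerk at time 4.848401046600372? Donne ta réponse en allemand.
Ausgehend von der Geschwindigkeit v(t) = -20·exp(-2·t), nehmen wir 2 Ableitungen. Durch Ableiten von der Geschwindigkeit erhalten wir die Beschleunigung: a(t) = 40·exp(-2·t). Mit d/dt von a(t) finden wir j(t) = -80·exp(-2·t). Aus der Gleichung für den Ruck j(t) = -80·exp(-2·t), setzen wir t = 4.848401046600372 ein und erhalten j = -0.00491838301233381.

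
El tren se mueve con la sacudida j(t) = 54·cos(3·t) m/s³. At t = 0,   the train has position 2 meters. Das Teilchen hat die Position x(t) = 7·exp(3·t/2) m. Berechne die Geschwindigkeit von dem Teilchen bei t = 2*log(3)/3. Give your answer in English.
We must differentiate our position equation x(t) = 7·exp(3·t/2) 1 time. Differentiating position, we get velocity: v(t) = 21·exp(3·t/2)/2. Using v(t) = 21·exp(3·t/2)/2 and substituting t = 2*log(3)/3, we find v = 63/2.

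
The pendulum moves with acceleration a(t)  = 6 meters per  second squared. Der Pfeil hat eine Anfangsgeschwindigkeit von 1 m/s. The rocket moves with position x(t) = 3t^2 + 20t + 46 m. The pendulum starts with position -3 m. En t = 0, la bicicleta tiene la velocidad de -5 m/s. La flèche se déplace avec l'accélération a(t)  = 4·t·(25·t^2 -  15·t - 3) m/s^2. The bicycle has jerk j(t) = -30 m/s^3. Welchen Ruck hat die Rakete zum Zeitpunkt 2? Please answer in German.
Um dies zu lösen, müssen wir 3 Ableitungen unserer Gleichung für die Position x(t) = 3·t^2 + 20·t + 46 nehmen. Durch Ableiten von der Position erhalten wir die Geschwindigkeit: v(t) = 6·t + 20. Mit d/dt von v(t) finden wir a(t) = 6. Die Ableitung von der Beschleunigung ergibt den Ruck: j(t) = 0. Wir haben den Ruck j(t) = 0. Durch Einsetzen von t = 2: j(2) = 0.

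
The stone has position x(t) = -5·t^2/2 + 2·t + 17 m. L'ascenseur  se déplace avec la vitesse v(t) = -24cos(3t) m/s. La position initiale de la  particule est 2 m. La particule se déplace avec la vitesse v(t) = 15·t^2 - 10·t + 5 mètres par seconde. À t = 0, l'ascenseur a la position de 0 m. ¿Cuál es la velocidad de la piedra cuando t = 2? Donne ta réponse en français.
Pour résoudre ceci, nous devons prendre 1 dérivée de notre équation de la position x(t) = -5·t^2/2 + 2·t + 17. En dérivant la position, nous obtenons la vitesse: v(t) = 2 - 5·t. Nous avons la vitesse v(t) = 2 - 5·t. En substituant t = 2: v(2) = -8.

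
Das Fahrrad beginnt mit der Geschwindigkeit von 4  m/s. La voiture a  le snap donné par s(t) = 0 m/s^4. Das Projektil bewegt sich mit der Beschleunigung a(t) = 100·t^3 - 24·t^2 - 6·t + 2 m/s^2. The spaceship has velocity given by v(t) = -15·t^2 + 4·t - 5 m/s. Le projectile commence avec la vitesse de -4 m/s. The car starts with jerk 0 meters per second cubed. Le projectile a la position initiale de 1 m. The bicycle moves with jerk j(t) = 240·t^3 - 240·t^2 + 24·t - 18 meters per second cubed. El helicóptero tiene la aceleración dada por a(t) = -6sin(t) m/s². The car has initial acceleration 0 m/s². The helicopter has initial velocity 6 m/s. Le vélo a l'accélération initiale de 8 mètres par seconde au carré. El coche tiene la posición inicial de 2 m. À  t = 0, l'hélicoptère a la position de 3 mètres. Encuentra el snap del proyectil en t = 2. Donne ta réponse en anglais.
We must differentiate our acceleration equation a(t) = 100·t^3 - 24·t^2 - 6·t + 2 2 times. The derivative of acceleration gives jerk: j(t) = 300·t^2 - 48·t - 6. Taking d/dt of j(t), we find s(t) = 600·t - 48. Using s(t) = 600·t - 48 and substituting t = 2, we find s = 1152.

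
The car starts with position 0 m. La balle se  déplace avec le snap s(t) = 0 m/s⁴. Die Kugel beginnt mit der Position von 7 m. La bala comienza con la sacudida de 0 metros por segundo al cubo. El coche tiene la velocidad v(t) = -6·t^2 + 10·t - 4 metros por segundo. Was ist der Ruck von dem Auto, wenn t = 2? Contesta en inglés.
To solve this, we need to take 2 derivatives of our velocity equation v(t) = -6·t^2 + 10·t - 4. Taking d/dt of v(t), we find a(t) = 10 - 12·t. The derivative of acceleration gives jerk: j(t) = -12. Using j(t) = -12 and substituting t = 2, we find j = -12.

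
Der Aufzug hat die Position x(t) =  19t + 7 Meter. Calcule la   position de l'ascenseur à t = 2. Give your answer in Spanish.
De la ecuación de la posición x(t) = 19·t + 7, sustituimos t = 2 para obtener x = 45.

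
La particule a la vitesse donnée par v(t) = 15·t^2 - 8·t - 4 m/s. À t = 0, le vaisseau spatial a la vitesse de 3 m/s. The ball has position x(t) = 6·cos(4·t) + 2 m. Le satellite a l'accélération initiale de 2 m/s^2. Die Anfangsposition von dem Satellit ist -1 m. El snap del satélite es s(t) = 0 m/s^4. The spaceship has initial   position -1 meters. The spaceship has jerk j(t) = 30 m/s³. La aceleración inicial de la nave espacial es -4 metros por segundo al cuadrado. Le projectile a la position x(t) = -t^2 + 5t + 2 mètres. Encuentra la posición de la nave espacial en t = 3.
Debemos encontrar la integral de nuestra ecuación de la sacudida j(t) = 30 3 veces. Integrando la sacudida y usando la condición inicial a(0) = -4, obtenemos a(t) = 30·t - 4. Integrando la aceleración y usando la condición inicial v(0) = 3, obtenemos v(t) = 15·t^2 - 4·t + 3. Tomando ∫v(t)dt y aplicando x(0) = -1, encontramos x(t) = 5·t^3 - 2·t^2 + 3·t - 1. Tenemos la posición x(t) = 5·t^3 - 2·t^2 + 3·t - 1. Sustituyendo t = 3: x(3) = 125.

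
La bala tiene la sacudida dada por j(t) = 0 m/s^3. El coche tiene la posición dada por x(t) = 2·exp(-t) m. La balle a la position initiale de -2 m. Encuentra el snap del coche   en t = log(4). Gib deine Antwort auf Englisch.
We must differentiate our position equation x(t) = 2·exp(-t) 4 times. Differentiating position, we get velocity: v(t) = -2·exp(-t). Taking d/dt of v(t), we find a(t) = 2·exp(-t). Taking d/dt of a(t), we find j(t) = -2·exp(-t). Taking d/dt of j(t), we find s(t) = 2·exp(-t). Using s(t) = 2·exp(-t) and substituting t = log(4), we find s = 1/2.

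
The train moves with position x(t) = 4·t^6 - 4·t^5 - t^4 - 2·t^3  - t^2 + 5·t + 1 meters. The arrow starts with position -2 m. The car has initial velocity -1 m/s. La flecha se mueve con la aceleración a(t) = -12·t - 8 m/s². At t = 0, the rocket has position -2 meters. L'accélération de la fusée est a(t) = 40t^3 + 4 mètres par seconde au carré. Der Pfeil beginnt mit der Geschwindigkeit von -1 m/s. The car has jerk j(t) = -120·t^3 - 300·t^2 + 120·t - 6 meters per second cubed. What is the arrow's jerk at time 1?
Starting from acceleration a(t) = -12·t - 8, we take 1 derivative. Taking d/dt of a(t), we find j(t) = -12. We have jerk j(t) = -12. Substituting t = 1: j(1) = -12.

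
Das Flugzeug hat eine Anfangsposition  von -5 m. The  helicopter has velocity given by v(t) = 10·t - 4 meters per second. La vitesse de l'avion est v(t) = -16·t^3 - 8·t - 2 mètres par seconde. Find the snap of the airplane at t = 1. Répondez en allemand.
Um dies zu lösen, müssen wir 3 Ableitungen unserer Gleichung für die Geschwindigkeit v(t) = -16·t^3 - 8·t - 2 nehmen. Die Ableitung von der Geschwindigkeit ergibt die Beschleunigung: a(t) = -48·t^2 - 8. Die Ableitung von der Beschleunigung ergibt den Ruck: j(t) = -96·t. Mit d/dt von j(t) finden wir s(t) = -96. Mit s(t) = -96 und Einsetzen von t = 1, finden wir s = -96.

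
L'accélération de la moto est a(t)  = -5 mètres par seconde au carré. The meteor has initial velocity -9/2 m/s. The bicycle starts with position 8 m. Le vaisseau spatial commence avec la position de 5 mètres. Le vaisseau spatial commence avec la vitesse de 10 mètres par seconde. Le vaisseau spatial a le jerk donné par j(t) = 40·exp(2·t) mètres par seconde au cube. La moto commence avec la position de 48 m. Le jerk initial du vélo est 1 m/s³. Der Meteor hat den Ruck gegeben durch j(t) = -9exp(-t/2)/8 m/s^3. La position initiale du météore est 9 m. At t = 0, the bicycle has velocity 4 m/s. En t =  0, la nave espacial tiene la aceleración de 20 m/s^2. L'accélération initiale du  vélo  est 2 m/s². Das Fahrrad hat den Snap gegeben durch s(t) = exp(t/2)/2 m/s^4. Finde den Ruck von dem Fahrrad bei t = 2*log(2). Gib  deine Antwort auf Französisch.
En partant du snap s(t) = exp(t/2)/2, nous prenons 1 primitive. En intégrant le snap et en utilisant la condition initiale j(0) = 1, nous obtenons j(t) = exp(t/2). Nous avons le jerk j(t) = exp(t/2). En substituant t = 2*log(2): j(2*log(2)) = 2.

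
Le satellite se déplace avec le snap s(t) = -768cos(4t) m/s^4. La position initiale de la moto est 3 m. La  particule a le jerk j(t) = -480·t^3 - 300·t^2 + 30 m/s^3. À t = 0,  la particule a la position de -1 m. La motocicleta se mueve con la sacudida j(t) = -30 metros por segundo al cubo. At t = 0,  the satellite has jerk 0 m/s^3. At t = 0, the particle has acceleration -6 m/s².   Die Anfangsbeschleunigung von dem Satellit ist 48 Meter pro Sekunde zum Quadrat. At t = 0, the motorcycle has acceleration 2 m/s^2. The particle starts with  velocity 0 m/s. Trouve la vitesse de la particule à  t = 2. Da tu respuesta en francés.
Nous devons intégrer notre équation du jerk j(t) = -480·t^3 - 300·t^2 + 30 2 fois. En prenant ∫j(t)dt et en appliquant a(0) = -6, nous trouvons a(t) = -120·t^4 - 100·t^3 + 30·t - 6. La primitive de l'accélération est la vitesse. En utilisant v(0) = 0, nous obtenons v(t) = t·(-24·t^4 - 25·t^3 + 15·t - 6). Nous avons la vitesse v(t) = t·(-24·t^4 - 25·t^3 + 15·t - 6). En substituant t = 2: v(2) = -1120.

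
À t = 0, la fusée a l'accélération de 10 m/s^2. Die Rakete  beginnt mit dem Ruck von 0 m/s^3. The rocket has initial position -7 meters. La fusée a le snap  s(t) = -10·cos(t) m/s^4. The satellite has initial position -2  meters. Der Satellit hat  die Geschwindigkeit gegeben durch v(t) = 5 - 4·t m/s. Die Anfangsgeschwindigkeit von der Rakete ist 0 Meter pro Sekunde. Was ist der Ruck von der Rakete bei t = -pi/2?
Wir müssen die Stammfunktion unserer Gleichung für den Snap s(t) = -10·cos(t) 1-mal finden. Das Integral von dem Snap, mit j(0) = 0, ergibt den Ruck: j(t) = -10·sin(t). Mit j(t) = -10·sin(t) und Einsetzen von t = -pi/2, finden wir j = 10.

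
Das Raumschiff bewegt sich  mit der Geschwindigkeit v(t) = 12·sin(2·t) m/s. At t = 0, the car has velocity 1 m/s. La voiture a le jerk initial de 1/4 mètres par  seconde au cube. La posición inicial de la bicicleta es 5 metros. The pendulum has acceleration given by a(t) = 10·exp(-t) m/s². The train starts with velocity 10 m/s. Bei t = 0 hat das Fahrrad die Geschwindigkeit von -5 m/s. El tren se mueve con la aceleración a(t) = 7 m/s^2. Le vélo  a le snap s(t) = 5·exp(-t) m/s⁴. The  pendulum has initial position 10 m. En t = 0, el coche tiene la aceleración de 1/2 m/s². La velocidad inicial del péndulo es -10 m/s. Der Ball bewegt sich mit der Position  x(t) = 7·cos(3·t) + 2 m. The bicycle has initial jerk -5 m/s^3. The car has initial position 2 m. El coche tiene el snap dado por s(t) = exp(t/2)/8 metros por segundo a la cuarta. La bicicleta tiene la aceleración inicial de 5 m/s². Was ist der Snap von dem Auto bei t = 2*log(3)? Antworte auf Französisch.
Nous avons le snap s(t) = exp(t/2)/8. En substituant t = 2*log(3): s(2*log(3)) = 3/8.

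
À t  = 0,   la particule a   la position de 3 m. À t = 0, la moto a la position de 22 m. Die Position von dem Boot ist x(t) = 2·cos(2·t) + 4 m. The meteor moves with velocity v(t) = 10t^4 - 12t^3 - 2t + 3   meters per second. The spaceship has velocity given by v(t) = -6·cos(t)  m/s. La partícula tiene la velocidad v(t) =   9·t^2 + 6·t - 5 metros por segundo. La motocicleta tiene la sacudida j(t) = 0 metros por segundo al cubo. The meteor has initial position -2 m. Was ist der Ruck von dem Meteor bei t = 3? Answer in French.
Nous devons dériver notre équation de la vitesse v(t) = 10·t^4 - 12·t^3 - 2·t + 3 2 fois. La dérivée de la vitesse donne l'accélération: a(t) = 40·t^3 - 36·t^2 - 2. En prenant d/dt de a(t), nous trouvons j(t) = 120·t^2 - 72·t. Nous avons le jerk j(t) = 120·t^2 - 72·t. En substituant t = 3: j(3) = 864.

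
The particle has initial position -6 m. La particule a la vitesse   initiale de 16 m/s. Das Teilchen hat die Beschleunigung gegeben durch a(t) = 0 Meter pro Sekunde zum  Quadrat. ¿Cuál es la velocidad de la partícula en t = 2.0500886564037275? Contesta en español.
Para resolver esto, necesitamos tomar 1 integral de nuestra ecuación de la aceleración a(t) = 0. Integrando la aceleración y usando la condición inicial v(0) = 16, obtenemos v(t) = 16. Usando v(t) = 16 y sustituyendo t = 2.0500886564037275, encontramos v = 16.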